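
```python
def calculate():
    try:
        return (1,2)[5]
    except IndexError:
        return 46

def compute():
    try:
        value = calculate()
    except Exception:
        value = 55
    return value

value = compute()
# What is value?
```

Step-by-step execution trace:
1. `compute()` calls `calculate()`.
2. In calculate: `(1,2)[5]` raises IndexError; `except IndexError` catches it → returns 46.
3. In compute: `value = calculate()` → value = 46. No exception reaches compute.
4. `except Exception` is skipped; compute returns 46.
5. value = 46.
Result: 46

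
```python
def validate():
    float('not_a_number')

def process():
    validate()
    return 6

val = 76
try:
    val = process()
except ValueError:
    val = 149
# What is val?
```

Step-by-step execution trace:
1. val starts at 76.
2. try: `process()` calls `validate()`.
3. `validate()` evaluates `float('not_a_number')`, which raises ValueError; it propagates through process (uncaught).
4. `return 6` in process is not reached; the assignment to val does not complete.
5. `except ValueError` matches → val = 149.
Result: 149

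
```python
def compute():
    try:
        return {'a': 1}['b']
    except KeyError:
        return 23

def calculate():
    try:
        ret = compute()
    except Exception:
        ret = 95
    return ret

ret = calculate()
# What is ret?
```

Step-by-step execution trace:
1. `calculate()` calls `compute()`.
2. In compute: `{'a': 1}['b']` raises KeyError; `except KeyError` catches it → returns 23.
3. In calculate: `ret = compute()` → ret = 23. No exception reaches calculate.
4. `except Exception` is skipped; calculate returns 23.
5. ret = 23.
Result: 23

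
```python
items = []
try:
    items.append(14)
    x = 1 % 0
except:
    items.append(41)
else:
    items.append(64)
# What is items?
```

Step-by-step execution trace:
1. try: `items.append(14)` → items = [14].
2. `x = 1 % 0` raises ZeroDivisionError.
3. bare `except` matches → `items.append(41)` → items = [14, 41].
4. `else` is skipped (an exception was raised).
Result: [14, 41]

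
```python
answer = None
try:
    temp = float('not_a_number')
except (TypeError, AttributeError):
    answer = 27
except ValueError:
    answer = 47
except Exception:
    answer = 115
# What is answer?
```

Step-by-step execution trace:
1. `temp = float('not_a_number')` raises ValueError.
2. `except (TypeError, AttributeError)` does not match ValueError; skipped.
3. `except ValueError` matches (exact type match) → answer = 47.
4. `except Exception` is not reached.
Result: 47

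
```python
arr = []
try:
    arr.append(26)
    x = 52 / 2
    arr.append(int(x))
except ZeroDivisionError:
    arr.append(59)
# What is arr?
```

Step-by-step execution trace:
1. try: `arr.append(26)` → arr = [26].
2. `x = 52 / 2` → x = 26.0. No exception raised.
3. `arr.append(int(x))` → arr = [26, 26].
4. `except ZeroDivisionError` is skipped (no exception was raised).
Result: [26, 26]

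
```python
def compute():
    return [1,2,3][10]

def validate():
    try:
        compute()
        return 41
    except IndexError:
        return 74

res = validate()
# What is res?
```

Step-by-step execution trace:
1. `validate()` calls `compute()`.
2. `compute()` evaluates `[1,2,3][10]`, which raises IndexError; it propagates to the caller.
3. `return 41` is not reached.
4. `except IndexError` in validate matches → returns 74.
5. res = 74.
Result: 74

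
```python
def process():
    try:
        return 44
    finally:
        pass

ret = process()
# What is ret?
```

Step-by-step execution trace:
1. `process()` enters try: `return 44` sets pending return value 44.
2. Before returning, `finally: pass` runs (no effect).
3. process() returns 44 → ret = 44.
Result: 44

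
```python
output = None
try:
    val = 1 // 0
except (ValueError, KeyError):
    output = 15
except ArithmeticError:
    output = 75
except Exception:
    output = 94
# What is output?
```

Step-by-step execution trace:
1. `val = 1 // 0` raises ZeroDivisionError.
2. `except (ValueError, KeyError)` does not match ZeroDivisionError; skipped.
3. `except ArithmeticError` matches (ZeroDivisionError is a subclass of ArithmeticError) → output = 75.
4. `except Exception` is not reached.
Result: 75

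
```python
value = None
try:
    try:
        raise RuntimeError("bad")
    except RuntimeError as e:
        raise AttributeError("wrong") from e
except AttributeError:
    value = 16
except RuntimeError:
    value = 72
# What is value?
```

Step-by-step execution trace:
1. Inner try raises RuntimeError; inner `except RuntimeError as e` catches it.
2. `raise AttributeError(...) from e` raises AttributeError (RuntimeError is attached as __cause__, but only AttributeError is active).
3. Outer `except AttributeError` matches → value = 16.
4. `except RuntimeError` is not reached.
Result: 16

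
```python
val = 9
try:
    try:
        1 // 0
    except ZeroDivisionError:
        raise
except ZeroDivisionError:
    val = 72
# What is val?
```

Step-by-step execution trace:
1. Inner try: `1 // 0` raises ZeroDivisionError.
2. Inner `except ZeroDivisionError` matches; bare `raise` re-raises the same ZeroDivisionError.
3. Outer `except ZeroDivisionError` matches → val = 72.
Result: 72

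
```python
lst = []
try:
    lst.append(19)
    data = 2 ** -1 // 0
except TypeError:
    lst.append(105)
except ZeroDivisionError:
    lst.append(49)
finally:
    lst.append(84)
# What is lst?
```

Step-by-step execution trace:
1. try: `lst.append(19)` → lst = [19].
2. `data = 2 ** -1 // 0` raises ZeroDivisionError.
3. `except TypeError` does not match ZeroDivisionError; skipped.
4. `except ZeroDivisionError` matches → `lst.append(49)` → lst = [19, 49].
5. finally always runs: `lst.append(84)` → lst = [19, 49, 84].
Result: [19, 49, 84]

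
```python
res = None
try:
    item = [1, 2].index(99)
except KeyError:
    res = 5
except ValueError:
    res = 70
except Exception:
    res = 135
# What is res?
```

Step-by-step execution trace:
1. `item = [1, 2].index(99)` raises ValueError.
2. `except KeyError` does not match ValueError; skipped.
3. `except ValueError` matches → res = 70.
4. Remaining except clauses are skipped.
Result: 70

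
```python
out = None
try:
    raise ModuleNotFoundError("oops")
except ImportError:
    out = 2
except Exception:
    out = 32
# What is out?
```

Step-by-step execution trace:
1. `raise ModuleNotFoundError(...)` raises ModuleNotFoundError.
2. `except ImportError` matches (ModuleNotFoundError is a subclass of ImportError) → out = 2.
3. `except Exception` is not reached.
Result: 2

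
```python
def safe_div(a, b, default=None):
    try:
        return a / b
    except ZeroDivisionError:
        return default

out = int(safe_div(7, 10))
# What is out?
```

Step-by-step execution trace:
1. `safe_div(7, 10)` enters try: `return 7 / 10` → returns 0.7. No exception raised.
2. `except ZeroDivisionError` is skipped.
3. `int(0.7)` → 0 → out = 0.
Result: 0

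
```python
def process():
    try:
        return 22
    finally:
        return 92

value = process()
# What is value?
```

Step-by-step execution trace:
1. `process()` enters try: `return 22` sets pending return value 22.
2. Before returning, `finally: return 92` runs and overrides the pending return.
3. process() returns 92 → value = 92.
Result: 92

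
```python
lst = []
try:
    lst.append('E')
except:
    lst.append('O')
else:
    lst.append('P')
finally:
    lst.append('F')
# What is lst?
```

Step-by-step execution trace:
1. try: `lst.append('E')` → lst = ['E']. No exception raised.
2. `except` is skipped.
3. `else` runs: `lst.append('P')` → lst = ['E', 'P'].
4. `finally` always runs: `lst.append('F')` → lst = ['E', 'P', 'F'].
Result: ['E', 'P', 'F']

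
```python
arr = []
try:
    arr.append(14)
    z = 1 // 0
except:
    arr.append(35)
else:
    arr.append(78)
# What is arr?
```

Step-by-step execution trace:
1. try: `arr.append(14)` → arr = [14].
2. `z = 1 // 0` raises ZeroDivisionError.
3. bare `except` matches → `arr.append(35)` → arr = [14, 35].
4. `else` is skipped (an exception was raised).
Result: [14, 35]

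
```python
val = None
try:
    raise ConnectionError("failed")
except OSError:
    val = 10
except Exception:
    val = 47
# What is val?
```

Step-by-step execution trace:
1. `raise ConnectionError(...)` raises ConnectionError.
2. `except OSError` matches (ConnectionError is a subclass of OSError) → val = 10.
3. `except Exception` is not reached.
Result: 10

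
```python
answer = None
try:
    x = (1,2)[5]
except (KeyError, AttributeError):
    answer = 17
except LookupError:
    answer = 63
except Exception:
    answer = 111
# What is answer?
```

Step-by-step execution trace:
1. `x = (1,2)[5]` raises IndexError.
2. `except (KeyError, AttributeError)` does not match IndexError; skipped.
3. `except LookupError` matches (IndexError is a subclass of LookupError) → answer = 63.
4. `except Exception` is not reached.
Result: 63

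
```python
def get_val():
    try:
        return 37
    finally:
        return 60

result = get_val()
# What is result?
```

Step-by-step execution trace:
1. `get_val()` enters try: `return 37` sets pending return value 37.
2. Before returning, `finally: return 60` runs and overrides the pending return.
3. get_val() returns 60 → result = 60.
Result: 60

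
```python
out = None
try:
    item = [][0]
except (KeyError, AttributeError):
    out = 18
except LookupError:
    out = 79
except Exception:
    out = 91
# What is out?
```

Step-by-step execution trace:
1. `item = [][0]` raises IndexError.
2. `except (KeyError, AttributeError)` does not match IndexError; skipped.
3. `except LookupError` matches (IndexError is a subclass of LookupError) → out = 79.
4. `except Exception` is not reached.
Result: 79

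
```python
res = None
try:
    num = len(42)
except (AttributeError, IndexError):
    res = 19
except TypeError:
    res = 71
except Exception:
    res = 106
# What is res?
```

Step-by-step execution trace:
1. `num = len(42)` raises TypeError.
2. `except (AttributeError, IndexError)` does not match TypeError; skipped.
3. `except TypeError` matches (exact type match) → res = 71.
4. `except Exception` is not reached.
Result: 71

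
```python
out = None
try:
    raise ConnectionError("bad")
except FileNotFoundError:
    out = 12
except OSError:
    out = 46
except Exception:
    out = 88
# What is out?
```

Step-by-step execution trace:
1. `raise ConnectionError(...)` raises ConnectionError.
2. `except FileNotFoundError` does not match (ConnectionError is not a subclass of FileNotFoundError); skipped.
3. `except OSError` matches (ConnectionError is a subclass of OSError) → out = 46.
4. `except Exception` is not reached.
Result: 46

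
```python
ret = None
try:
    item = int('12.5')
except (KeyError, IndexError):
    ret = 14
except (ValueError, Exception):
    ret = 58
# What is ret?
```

Step-by-step execution trace:
1. `item = int('12.5')` raises ValueError.
2. `except (KeyError, IndexError)` does not match ValueError; skipped.
3. `except (ValueError, Exception)` matches (ValueError is in the tuple) → ret = 58.
Result: 58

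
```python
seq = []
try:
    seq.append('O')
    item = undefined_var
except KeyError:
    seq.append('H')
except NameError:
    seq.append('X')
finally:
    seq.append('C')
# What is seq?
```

Step-by-step execution trace:
1. try: `seq.append('O')` → seq = ['O'].
2. `item = undefined_var` raises NameError.
3. `except KeyError` does not match NameError; skipped.
4. `except NameError` matches → `seq.append('X')` → seq = ['O', 'X'].
5. finally always runs: `seq.append('C')` → seq = ['O', 'X', 'C'].
Result: ['O', 'X', 'C']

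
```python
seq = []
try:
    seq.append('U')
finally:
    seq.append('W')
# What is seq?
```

Step-by-step execution trace:
1. try: `seq.append('U')` → seq = ['U'].
2. The try body completes without raising.
3. finally always runs: `seq.append('W')` → seq = ['U', 'W'].
Result: ['U', 'W']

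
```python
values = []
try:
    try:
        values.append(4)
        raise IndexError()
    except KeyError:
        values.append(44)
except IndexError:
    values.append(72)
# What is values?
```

Step-by-step execution trace:
1. Inner try: `values.append(4)` → values = [4].
2. `raise IndexError()` raises IndexError.
3. Inner `except KeyError` does not match IndexError; exception propagates to outer try.
4. Outer `except IndexError` matches → `values.append(72)` → values = [4, 72].
Result: [4, 72]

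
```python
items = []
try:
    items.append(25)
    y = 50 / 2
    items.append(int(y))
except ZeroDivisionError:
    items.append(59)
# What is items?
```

Step-by-step execution trace:
1. try: `items.append(25)` → items = [25].
2. `y = 50 / 2` → y = 25.0. No exception raised.
3. `items.append(int(y))` → items = [25, 25].
4. `except ZeroDivisionError` is skipped (no exception was raised).
Result: [25, 25]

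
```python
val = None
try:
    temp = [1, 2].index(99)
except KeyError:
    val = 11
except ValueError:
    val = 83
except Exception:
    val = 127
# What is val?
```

Step-by-step execution trace:
1. `temp = [1, 2].index(99)` raises ValueError.
2. `except KeyError` does not match ValueError; skipped.
3. `except ValueError` matches → val = 83.
4. Remaining except clauses are skipped.
Result: 83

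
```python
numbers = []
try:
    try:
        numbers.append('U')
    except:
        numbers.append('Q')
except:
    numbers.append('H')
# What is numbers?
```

Step-by-step execution trace:
1. Inner try: `numbers.append('U')` → numbers = ['U']. No exception raised.
2. Inner `except` is skipped.
3. Inner try completes normally; outer `except` is skipped.
Result: ['U']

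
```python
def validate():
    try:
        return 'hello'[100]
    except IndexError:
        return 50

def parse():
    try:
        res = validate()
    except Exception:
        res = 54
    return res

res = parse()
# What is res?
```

Step-by-step execution trace:
1. `parse()` calls `validate()`.
2. In validate: `'hello'[100]` raises IndexError; `except IndexError` catches it → returns 50.
3. In parse: `res = validate()` → res = 50. No exception reaches parse.
4. `except Exception` is skipped; parse returns 50.
5. res = 50.
Result: 50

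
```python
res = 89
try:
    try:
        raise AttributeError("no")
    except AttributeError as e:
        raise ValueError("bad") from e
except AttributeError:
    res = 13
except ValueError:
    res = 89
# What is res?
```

Step-by-step execution trace:
1. Inner try raises AttributeError; inner `except AttributeError as e` catches it.
2. `raise ValueError(...) from e` raises ValueError (AttributeError is attached as __cause__, but only ValueError is active).
3. Outer `except AttributeError` does not match ValueError; skipped.
4. Outer `except ValueError` matches → res = 89.
Result: 89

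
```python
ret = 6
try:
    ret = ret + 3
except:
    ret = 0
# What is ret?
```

Step-by-step execution trace:
1. ret starts at 6.
2. try: `ret = ret + 3` → ret = 9. No exception raised.
3. `except` is skipped.
Result: 9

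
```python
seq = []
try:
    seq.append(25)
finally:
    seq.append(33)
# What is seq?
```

Step-by-step execution trace:
1. try: `seq.append(25)` → seq = [25].
2. The try body completes without raising.
3. finally always runs: `seq.append(33)` → seq = [25, 33].
Result: [25, 33]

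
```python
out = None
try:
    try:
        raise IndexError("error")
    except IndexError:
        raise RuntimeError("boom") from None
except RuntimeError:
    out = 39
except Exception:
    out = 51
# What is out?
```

Step-by-step execution trace:
1. Inner try raises IndexError; inner `except IndexError` catches it.
2. `raise RuntimeError(...) from None` raises RuntimeError (from None suppresses __context__, but the active exception is still RuntimeError).
3. Outer `except RuntimeError` matches → out = 39.
4. `except Exception` is not reached.
Result: 39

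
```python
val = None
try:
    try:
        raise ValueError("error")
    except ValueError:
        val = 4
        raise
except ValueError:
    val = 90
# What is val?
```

Step-by-step execution trace:
1. Inner try: `raise ValueError("error")` raises ValueError.
2. Inner `except ValueError` matches → val = 4.
3. bare `raise` re-raises the same ValueError.
4. Outer `except ValueError` matches → val = 90.
Result: 90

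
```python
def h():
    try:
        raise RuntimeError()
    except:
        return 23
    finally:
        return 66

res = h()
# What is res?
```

Step-by-step execution trace:
1. `h()` enters try: `raise RuntimeError()` raises RuntimeError.
2. bare `except` matches → `return 23` sets pending return value 23.
3. Before returning, `finally: return 66` runs and overrides the pending return.
4. h() returns 66 → res = 66.
Result: 66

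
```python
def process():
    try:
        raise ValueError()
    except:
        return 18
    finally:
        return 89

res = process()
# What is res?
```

Step-by-step execution trace:
1. `process()` enters try: `raise ValueError()` raises ValueError.
2. bare `except` matches → `return 18` sets pending return value 18.
3. Before returning, `finally: return 89` runs and overrides the pending return.
4. process() returns 89 → res = 89.
Result: 89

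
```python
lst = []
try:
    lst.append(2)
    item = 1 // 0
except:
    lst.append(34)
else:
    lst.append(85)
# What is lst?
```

Step-by-step execution trace:
1. try: `lst.append(2)` → lst = [2].
2. `item = 1 // 0` raises ZeroDivisionError.
3. bare `except` matches → `lst.append(34)` → lst = [2, 34].
4. `else` is skipped (an exception was raised).
Result: [2, 34]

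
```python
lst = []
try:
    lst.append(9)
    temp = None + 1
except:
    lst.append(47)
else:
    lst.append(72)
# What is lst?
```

Step-by-step execution trace:
1. try: `lst.append(9)` → lst = [9].
2. `temp = None + 1` raises TypeError.
3. bare `except` matches → `lst.append(47)` → lst = [9, 47].
4. `else` is skipped (an exception was raised).
Result: [9, 47]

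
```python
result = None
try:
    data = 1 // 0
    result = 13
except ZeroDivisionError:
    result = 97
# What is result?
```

Step-by-step execution trace:
1. `data = 1 // 0` raises ZeroDivisionError.
2. `result = 13` is not reached.
3. `except ZeroDivisionError` matches → result = 97.
Result: 97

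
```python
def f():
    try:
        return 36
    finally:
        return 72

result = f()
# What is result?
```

Step-by-step execution trace:
1. `f()` enters try: `return 36` sets pending return value 36.
2. Before returning, `finally: return 72` runs and overrides the pending return.
3. f() returns 72 → result = 72.
Result: 72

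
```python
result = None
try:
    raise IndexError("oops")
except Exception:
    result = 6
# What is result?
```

Step-by-step execution trace:
1. `raise IndexError(...)` raises IndexError.
2. `except Exception` matches (IndexError is a subclass of Exception) → result = 6.
Result: 6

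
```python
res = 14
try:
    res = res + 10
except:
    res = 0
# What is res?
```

Step-by-step execution trace:
1. res starts at 14.
2. try: `res = res + 10` → res = 24. No exception raised.
3. `except` is skipped.
Result: 24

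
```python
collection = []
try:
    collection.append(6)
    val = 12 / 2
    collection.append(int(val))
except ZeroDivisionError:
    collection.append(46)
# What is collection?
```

Step-by-step execution trace:
1. try: `collection.append(6)` → collection = [6].
2. `val = 12 / 2` → val = 6.0. No exception raised.
3. `collection.append(int(val))` → collection = [6, 6].
4. `except ZeroDivisionError` is skipped (no exception was raised).
Result: [6, 6]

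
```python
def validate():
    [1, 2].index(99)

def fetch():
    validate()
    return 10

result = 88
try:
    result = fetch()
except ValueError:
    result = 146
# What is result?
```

Step-by-step execution trace:
1. result starts at 88.
2. try: `fetch()` calls `validate()`.
3. `validate()` evaluates `[1, 2].index(99)`, which raises ValueError; it propagates through fetch (uncaught).
4. `return 10` in fetch is not reached; the assignment to result does not complete.
5. `except ValueError` matches → result = 146.
Result: 146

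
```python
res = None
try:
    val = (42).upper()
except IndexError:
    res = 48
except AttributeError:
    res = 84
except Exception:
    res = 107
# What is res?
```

Step-by-step execution trace:
1. `val = (42).upper()` raises AttributeError.
2. `except IndexError` does not match AttributeError; skipped.
3. `except AttributeError` matches → res = 84.
4. Remaining except clauses are skipped.
Result: 84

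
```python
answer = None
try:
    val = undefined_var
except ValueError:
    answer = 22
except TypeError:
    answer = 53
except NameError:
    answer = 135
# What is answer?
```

Step-by-step execution trace:
1. `val = undefined_var` raises NameError.
2. `except ValueError` does not match NameError; skipped.
3. `except TypeError` does not match NameError; skipped.
4. `except NameError` matches → answer = 135.
Result: 135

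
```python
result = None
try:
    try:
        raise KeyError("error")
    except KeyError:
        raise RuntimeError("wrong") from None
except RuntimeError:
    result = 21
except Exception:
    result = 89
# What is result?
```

Step-by-step execution trace:
1. Inner try raises KeyError; inner `except KeyError` catches it.
2. `raise RuntimeError(...) from None` raises RuntimeError (from None suppresses __context__, but the active exception is still RuntimeError).
3. Outer `except RuntimeError` matches → result = 21.
4. `except Exception` is not reached.
Result: 21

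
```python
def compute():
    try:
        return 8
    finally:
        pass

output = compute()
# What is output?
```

Step-by-step execution trace:
1. `compute()` enters try: `return 8` sets pending return value 8.
2. Before returning, `finally: pass` runs (no effect).
3. compute() returns 8 → output = 8.
Result: 8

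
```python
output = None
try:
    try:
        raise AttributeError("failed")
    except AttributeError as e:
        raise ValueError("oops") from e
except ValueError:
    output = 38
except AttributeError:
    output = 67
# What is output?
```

Step-by-step execution trace:
1. Inner try raises AttributeError; inner `except AttributeError as e` catches it.
2. `raise ValueError(...) from e` raises ValueError (AttributeError is attached as __cause__, but only ValueError is active).
3. Outer `except ValueError` matches → output = 38.
4. `except AttributeError` is not reached.
Result: 38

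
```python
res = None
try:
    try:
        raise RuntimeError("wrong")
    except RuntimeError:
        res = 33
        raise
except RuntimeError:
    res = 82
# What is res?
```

Step-by-step execution trace:
1. Inner try: `raise RuntimeError("wrong")` raises RuntimeError.
2. Inner `except RuntimeError` matches → res = 33.
3. bare `raise` re-raises the same RuntimeError.
4. Outer `except RuntimeError` matches → res = 82.
Result: 82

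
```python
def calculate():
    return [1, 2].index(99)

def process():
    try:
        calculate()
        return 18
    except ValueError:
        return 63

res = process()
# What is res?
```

Step-by-step execution trace:
1. `process()` calls `calculate()`.
2. `calculate()` evaluates `[1, 2].index(99)`, which raises ValueError; it propagates to the caller.
3. `return 18` is not reached.
4. `except ValueError` in process matches → returns 63.
5. res = 63.
Result: 63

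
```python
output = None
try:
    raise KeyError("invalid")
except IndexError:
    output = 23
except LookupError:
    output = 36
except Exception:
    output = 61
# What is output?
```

Step-by-step execution trace:
1. `raise KeyError(...)` raises KeyError.
2. `except IndexError` does not match (KeyError is not a subclass of IndexError); skipped.
3. `except LookupError` matches (KeyError is a subclass of LookupError) → output = 36.
4. `except Exception` is not reached.
Result: 36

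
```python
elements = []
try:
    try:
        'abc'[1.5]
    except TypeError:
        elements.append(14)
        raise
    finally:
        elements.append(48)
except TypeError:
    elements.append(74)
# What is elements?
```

Step-by-step execution trace:
1. Inner try: `'abc'[1.5]` raises TypeError.
2. Inner `except TypeError` matches → `elements.append(14)` → elements = [14].
3. bare `raise` re-raises TypeError.
4. Inner `finally` runs during unwinding: `elements.append(48)` → elements = [14, 48].
5. Outer `except TypeError` matches → `elements.append(74)` → elements = [14, 48, 74].
Result: [14, 48, 74]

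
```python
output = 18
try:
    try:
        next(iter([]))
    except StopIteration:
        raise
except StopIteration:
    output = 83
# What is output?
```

Step-by-step execution trace:
1. Inner try: `next(iter([]))` raises StopIteration.
2. Inner `except StopIteration` matches; bare `raise` re-raises the same StopIteration.
3. Outer `except StopIteration` matches → output = 83.
Result: 83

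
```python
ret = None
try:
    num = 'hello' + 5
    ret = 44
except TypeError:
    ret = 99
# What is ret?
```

Step-by-step execution trace:
1. `num = 'hello' + 5` raises TypeError.
2. `ret = 44` is not reached.
3. `except TypeError` matches → ret = 99.
Result: 99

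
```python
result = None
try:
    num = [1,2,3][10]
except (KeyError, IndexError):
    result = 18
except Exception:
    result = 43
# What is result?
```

Step-by-step execution trace:
1. `num = [1,2,3][10]` raises IndexError.
2. `except (KeyError, IndexError)` matches (IndexError is in the tuple) → result = 18.
3. `except Exception` is not reached.
Result: 18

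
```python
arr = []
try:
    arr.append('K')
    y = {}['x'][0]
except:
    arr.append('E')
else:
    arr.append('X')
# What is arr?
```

Step-by-step execution trace:
1. try: `arr.append('K')` → arr = ['K'].
2. `y = {}['x'][0]` raises KeyError.
3. bare `except` matches → `arr.append('E')` → arr = ['K', 'E'].
4. `else` is skipped (an exception was raised).
Result: ['K', 'E']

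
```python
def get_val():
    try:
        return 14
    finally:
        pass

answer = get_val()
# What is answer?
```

Step-by-step execution trace:
1. `get_val()` enters try: `return 14` sets pending return value 14.
2. Before returning, `finally: pass` runs (no effect).
3. get_val() returns 14 → answer = 14.
Result: 14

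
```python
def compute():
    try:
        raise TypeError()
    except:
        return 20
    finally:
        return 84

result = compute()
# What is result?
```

Step-by-step execution trace:
1. `compute()` enters try: `raise TypeError()` raises TypeError.
2. bare `except` matches → `return 20` sets pending return value 20.
3. Before returning, `finally: return 84` runs and overrides the pending return.
4. compute() returns 84 → result = 84.
Result: 84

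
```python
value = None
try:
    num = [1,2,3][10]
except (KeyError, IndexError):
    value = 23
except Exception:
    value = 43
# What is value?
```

Step-by-step execution trace:
1. `num = [1,2,3][10]` raises IndexError.
2. `except (KeyError, IndexError)` matches (IndexError is in the tuple) → value = 23.
3. `except Exception` is not reached.
Result: 23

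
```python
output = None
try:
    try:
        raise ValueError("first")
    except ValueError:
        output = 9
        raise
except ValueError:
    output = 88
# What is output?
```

Step-by-step execution trace:
1. Inner try: `raise ValueError("first")` raises ValueError.
2. Inner `except ValueError` matches → output = 9.
3. bare `raise` re-raises the same ValueError.
4. Outer `except ValueError` matches → output = 88.
Result: 88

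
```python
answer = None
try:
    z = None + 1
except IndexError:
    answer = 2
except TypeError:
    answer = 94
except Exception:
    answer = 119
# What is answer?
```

Step-by-step execution trace:
1. `z = None + 1` raises TypeError.
2. `except IndexError` does not match TypeError; skipped.
3. `except TypeError` matches → answer = 94.
4. Remaining except clauses are skipped.
Result: 94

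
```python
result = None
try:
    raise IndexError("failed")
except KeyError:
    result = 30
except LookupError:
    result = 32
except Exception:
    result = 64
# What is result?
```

Step-by-step execution trace:
1. `raise IndexError(...)` raises IndexError.
2. `except KeyError` does not match (IndexError is not a subclass of KeyError); skipped.
3. `except LookupError` matches (IndexError is a subclass of LookupError) → result = 32.
4. `except Exception` is not reached.
Result: 32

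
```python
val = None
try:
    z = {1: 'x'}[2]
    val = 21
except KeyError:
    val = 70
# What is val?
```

Step-by-step execution trace:
1. `z = {1: 'x'}[2]` raises KeyError.
2. `val = 21` is not reached.
3. `except KeyError` matches → val = 70.
Result: 70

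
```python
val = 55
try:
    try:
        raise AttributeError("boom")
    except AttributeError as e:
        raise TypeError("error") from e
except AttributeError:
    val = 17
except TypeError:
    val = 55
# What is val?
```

Step-by-step execution trace:
1. Inner try raises AttributeError; inner `except AttributeError as e` catches it.
2. `raise TypeError(...) from e` raises TypeError (AttributeError is attached as __cause__, but only TypeError is active).
3. Outer `except AttributeError` does not match TypeError; skipped.
4. Outer `except TypeError` matches → val = 55.
Result: 55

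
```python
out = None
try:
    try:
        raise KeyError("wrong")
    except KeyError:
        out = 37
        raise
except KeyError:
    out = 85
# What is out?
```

Step-by-step execution trace:
1. Inner try: `raise KeyError("wrong")` raises KeyError.
2. Inner `except KeyError` matches → out = 37.
3. bare `raise` re-raises the same KeyError.
4. Outer `except KeyError` matches → out = 85.
Result: 85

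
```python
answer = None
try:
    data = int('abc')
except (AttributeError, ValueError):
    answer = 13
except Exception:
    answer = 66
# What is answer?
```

Step-by-step execution trace:
1. `data = int('abc')` raises ValueError.
2. `except (AttributeError, ValueError)` matches (ValueError is in the tuple) → answer = 13.
3. `except Exception` is not reached.
Result: 13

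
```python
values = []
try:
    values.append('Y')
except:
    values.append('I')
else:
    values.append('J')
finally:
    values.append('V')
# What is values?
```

Step-by-step execution trace:
1. try: `values.append('Y')` → values = ['Y']. No exception raised.
2. `except` is skipped.
3. `else` runs: `values.append('J')` → values = ['Y', 'J'].
4. `finally` always runs: `values.append('V')` → values = ['Y', 'J', 'V'].
Result: ['Y', 'J', 'V']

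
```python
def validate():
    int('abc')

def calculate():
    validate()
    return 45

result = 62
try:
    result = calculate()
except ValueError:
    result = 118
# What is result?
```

Step-by-step execution trace:
1. result starts at 62.
2. try: `calculate()` calls `validate()`.
3. `validate()` evaluates `int('abc')`, which raises ValueError; it propagates through calculate (uncaught).
4. `return 45` in calculate is not reached; the assignment to result does not complete.
5. `except ValueError` matches → result = 118.
Result: 118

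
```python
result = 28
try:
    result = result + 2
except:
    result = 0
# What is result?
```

Step-by-step execution trace:
1. result starts at 28.
2. try: `result = result + 2` → result = 30. No exception raised.
3. `except` is skipped.
Result: 30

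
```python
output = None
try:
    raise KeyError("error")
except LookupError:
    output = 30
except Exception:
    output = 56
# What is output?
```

Step-by-step execution trace:
1. `raise KeyError(...)` raises KeyError.
2. `except LookupError` matches (KeyError is a subclass of LookupError) → output = 30.
3. `except Exception` is not reached.
Result: 30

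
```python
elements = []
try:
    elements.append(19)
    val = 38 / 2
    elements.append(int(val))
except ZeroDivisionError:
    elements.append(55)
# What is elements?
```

Step-by-step execution trace:
1. try: `elements.append(19)` → elements = [19].
2. `val = 38 / 2` → val = 19.0. No exception raised.
3. `elements.append(int(val))` → elements = [19, 19].
4. `except ZeroDivisionError` is skipped (no exception was raised).
Result: [19, 19]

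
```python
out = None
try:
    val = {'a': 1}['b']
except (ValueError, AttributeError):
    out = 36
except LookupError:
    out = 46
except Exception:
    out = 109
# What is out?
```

Step-by-step execution trace:
1. `val = {'a': 1}['b']` raises KeyError.
2. `except (ValueError, AttributeError)` does not match KeyError; skipped.
3. `except LookupError` matches (KeyError is a subclass of LookupError) → out = 46.
4. `except Exception` is not reached.
Result: 46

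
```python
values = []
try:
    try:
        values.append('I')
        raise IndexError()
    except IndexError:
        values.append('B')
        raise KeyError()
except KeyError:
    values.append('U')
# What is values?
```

Step-by-step execution trace:
1. Inner try: `values.append('I')` → values = ['I'].
2. `raise IndexError()` raises IndexError.
3. Inner `except IndexError` matches → `values.append('B')` → values = ['I', 'B'].
4. `raise KeyError()` raises KeyError; propagates to outer try.
5. Outer `except KeyError` matches → `values.append('U')` → values = ['I', 'B', 'U'].
Result: ['I', 'B', 'U']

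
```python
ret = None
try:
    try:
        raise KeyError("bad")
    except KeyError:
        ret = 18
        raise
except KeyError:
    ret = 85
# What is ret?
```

Step-by-step execution trace:
1. Inner try: `raise KeyError("bad")` raises KeyError.
2. Inner `except KeyError` matches → ret = 18.
3. bare `raise` re-raises the same KeyError.
4. Outer `except KeyError` matches → ret = 85.
Result: 85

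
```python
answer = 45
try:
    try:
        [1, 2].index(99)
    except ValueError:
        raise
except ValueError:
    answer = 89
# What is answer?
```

Step-by-step execution trace:
1. Inner try: `[1, 2].index(99)` raises ValueError.
2. Inner `except ValueError` matches; bare `raise` re-raises the same ValueError.
3. Outer `except ValueError` matches → answer = 89.
Result: 89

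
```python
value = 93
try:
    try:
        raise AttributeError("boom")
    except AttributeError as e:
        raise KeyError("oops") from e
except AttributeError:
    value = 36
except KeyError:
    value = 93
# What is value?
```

Step-by-step execution trace:
1. Inner try raises AttributeError; inner `except AttributeError as e` catches it.
2. `raise KeyError(...) from e` raises KeyError (AttributeError is attached as __cause__, but only KeyError is active).
3. Outer `except AttributeError` does not match KeyError; skipped.
4. Outer `except KeyError` matches → value = 93.
Result: 93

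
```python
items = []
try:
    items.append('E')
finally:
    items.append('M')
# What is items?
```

Step-by-step execution trace:
1. try: `items.append('E')` → items = ['E'].
2. The try body completes without raising.
3. finally always runs: `items.append('M')` → items = ['E', 'M'].
Result: ['E', 'M']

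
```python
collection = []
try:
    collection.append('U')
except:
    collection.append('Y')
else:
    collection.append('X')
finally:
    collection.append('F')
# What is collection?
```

Step-by-step execution trace:
1. try: `collection.append('U')` → collection = ['U']. No exception raised.
2. `except` is skipped.
3. `else` runs: `collection.append('X')` → collection = ['U', 'X'].
4. `finally` always runs: `collection.append('F')` → collection = ['U', 'X', 'F'].
Result: ['U', 'X', 'F']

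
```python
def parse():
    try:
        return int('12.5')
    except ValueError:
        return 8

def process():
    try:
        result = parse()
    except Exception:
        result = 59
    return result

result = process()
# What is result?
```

Step-by-step execution trace:
1. `process()` calls `parse()`.
2. In parse: `int('12.5')` raises ValueError; `except ValueError` catches it → returns 8.
3. In process: `result = parse()` → result = 8. No exception reaches process.
4. `except Exception` is skipped; process returns 8.
5. result = 8.
Result: 8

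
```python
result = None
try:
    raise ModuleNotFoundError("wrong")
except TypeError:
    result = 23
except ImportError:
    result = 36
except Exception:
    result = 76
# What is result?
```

Step-by-step execution trace:
1. `raise ModuleNotFoundError(...)` raises ModuleNotFoundError.
2. `except TypeError` does not match (ModuleNotFoundError is not a subclass of TypeError); skipped.
3. `except ImportError` matches (ModuleNotFoundError is a subclass of ImportError) → result = 36.
4. `except Exception` is not reached.
Result: 36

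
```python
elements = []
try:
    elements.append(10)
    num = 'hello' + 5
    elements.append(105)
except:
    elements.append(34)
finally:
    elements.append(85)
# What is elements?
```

Step-by-step execution trace:
1. try: `elements.append(10)` → elements = [10].
2. `num = 'hello' + 5` raises TypeError; `elements.append(105)` is not reached.
3. bare `except` matches → `elements.append(34)` → elements = [10, 34].
4. finally always runs: `elements.append(85)` → elements = [10, 34, 85].
Result: [10, 34, 85]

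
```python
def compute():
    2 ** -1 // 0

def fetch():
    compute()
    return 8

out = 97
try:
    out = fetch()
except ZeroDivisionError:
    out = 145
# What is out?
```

Step-by-step execution trace:
1. out starts at 97.
2. try: `fetch()` calls `compute()`.
3. `compute()` evaluates `2 ** -1 // 0`, which raises ZeroDivisionError; it propagates through fetch (uncaught).
4. `return 8` in fetch is not reached; the assignment to out does not complete.
5. `except ZeroDivisionError` matches → out = 145.
Result: 145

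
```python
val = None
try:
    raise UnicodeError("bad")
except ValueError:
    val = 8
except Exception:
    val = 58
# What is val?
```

Step-by-step execution trace:
1. `raise UnicodeError(...)` raises UnicodeError.
2. `except ValueError` matches (UnicodeError is a subclass of ValueError) → val = 8.
3. `except Exception` is not reached.
Result: 8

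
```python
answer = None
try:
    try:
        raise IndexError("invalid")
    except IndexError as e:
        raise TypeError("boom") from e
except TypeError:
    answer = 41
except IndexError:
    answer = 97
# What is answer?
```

Step-by-step execution trace:
1. Inner try raises IndexError; inner `except IndexError as e` catches it.
2. `raise TypeError(...) from e` raises TypeError (IndexError is attached as __cause__, but only TypeError is active).
3. Outer `except TypeError` matches → answer = 41.
4. `except IndexError` is not reached.
Result: 41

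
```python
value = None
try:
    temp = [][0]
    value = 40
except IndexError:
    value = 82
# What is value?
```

Step-by-step execution trace:
1. `temp = [][0]` raises IndexError.
2. `value = 40` is not reached.
3. `except IndexError` matches → value = 82.
Result: 82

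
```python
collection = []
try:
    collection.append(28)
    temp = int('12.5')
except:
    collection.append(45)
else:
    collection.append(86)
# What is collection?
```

Step-by-step execution trace:
1. try: `collection.append(28)` → collection = [28].
2. `temp = int('12.5')` raises ValueError.
3. bare `except` matches → `collection.append(45)` → collection = [28, 45].
4. `else` is skipped (an exception was raised).
Result: [28, 45]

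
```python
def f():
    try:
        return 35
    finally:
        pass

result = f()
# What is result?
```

Step-by-step execution trace:
1. `f()` enters try: `return 35` sets pending return value 35.
2. Before returning, `finally: pass` runs (no effect).
3. f() returns 35 → result = 35.
Result: 35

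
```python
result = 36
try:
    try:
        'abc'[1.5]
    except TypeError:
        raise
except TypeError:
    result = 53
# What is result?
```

Step-by-step execution trace:
1. Inner try: `'abc'[1.5]` raises TypeError.
2. Inner `except TypeError` matches; bare `raise` re-raises the same TypeError.
3. Outer `except TypeError` matches → result = 53.
Result: 53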